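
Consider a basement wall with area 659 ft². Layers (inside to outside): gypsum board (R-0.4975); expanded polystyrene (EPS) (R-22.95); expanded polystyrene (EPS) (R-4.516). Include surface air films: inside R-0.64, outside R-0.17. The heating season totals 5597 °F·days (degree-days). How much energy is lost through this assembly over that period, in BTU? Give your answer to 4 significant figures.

3077000 BTU

R_total = 0.64 + 0.4975 + 22.95 + 4.516 + 0.17 = 28.773 ft²·°F·h/BTU
E = A × HDD × 24 / R = 659 × 5597 × 24 / 28.773 = 3076500 BTU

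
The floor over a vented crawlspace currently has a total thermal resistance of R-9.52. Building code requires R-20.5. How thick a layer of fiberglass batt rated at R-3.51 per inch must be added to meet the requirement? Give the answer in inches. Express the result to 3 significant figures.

ΔR = 20.5 − 9.52 = 10.98 ft²·°F·h/BTU
L = ΔR / (R/in) = 10.98/3.51 = 3.128 in

3.13 in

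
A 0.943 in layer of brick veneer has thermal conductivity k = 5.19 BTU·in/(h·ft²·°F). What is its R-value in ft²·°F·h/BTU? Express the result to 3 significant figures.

0.182 ft²·°F·h/BTU

R = L/k = 0.943/5.19 = 0.1817 ft²·°F·h/BTU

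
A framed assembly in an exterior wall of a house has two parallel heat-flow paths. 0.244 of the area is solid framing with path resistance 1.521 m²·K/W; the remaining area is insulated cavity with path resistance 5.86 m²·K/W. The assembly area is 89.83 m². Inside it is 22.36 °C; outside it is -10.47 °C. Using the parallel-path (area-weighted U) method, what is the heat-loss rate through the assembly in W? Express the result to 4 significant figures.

853.6 W

U_eff = 0.756/5.86 + 0.244/1.521 = 0.12901 + 0.16042 = 0.28943
R_eff = 1/U_eff = 3.4551 m²·K/W
Q = 89.83 × (22.36 − (-10.47)) / 3.4551 = 853.57 W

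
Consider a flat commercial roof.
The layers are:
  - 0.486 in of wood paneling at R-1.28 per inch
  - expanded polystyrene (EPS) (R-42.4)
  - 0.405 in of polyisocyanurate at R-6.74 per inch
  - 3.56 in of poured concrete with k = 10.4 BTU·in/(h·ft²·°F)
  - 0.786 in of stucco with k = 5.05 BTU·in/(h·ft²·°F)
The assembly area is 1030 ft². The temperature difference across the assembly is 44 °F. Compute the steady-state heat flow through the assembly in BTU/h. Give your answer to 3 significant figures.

0.486 × 1.28 = 0.6221
0.405 × 6.74 = 2.73
3.56/10.4 = 0.3423
0.786/5.05 = 0.1556
R_total = 0.6221 + 42.4 + 2.73 + 0.3423 + 0.1556 = 46.25 ft²·°F·h/BTU
Q = A·ΔT/R = 1030 × 44 / 46.25 = 979.9 BTU/h

980 BTU/h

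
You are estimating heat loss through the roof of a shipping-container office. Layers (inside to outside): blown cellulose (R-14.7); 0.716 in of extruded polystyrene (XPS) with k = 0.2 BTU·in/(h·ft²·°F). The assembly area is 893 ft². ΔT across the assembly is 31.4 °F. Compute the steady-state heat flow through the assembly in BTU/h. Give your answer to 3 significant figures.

1530 BTU/h

0.716/0.2 = 3.58
R_total = 14.7 + 3.58 = 18.28 ft²·°F·h/BTU
Q = A·ΔT/R = 893 × 31.4 / 18.28 = 1534 BTU/h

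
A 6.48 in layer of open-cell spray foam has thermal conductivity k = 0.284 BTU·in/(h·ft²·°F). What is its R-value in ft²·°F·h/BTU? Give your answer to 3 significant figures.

22.8 ft²·°F·h/BTU

R = L/k = 6.48/0.284 = 22.82 ft²·°F·h/BTU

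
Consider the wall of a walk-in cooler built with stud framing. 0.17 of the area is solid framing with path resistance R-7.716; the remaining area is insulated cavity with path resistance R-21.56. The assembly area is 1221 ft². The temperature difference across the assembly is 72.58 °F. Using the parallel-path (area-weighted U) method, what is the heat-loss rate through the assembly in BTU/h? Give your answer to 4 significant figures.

5364 BTU/h

U_eff = 0.83/21.56 + 0.17/7.716 = 0.038497 + 0.022032 = 0.060529
R_eff = 1/U_eff = 16.521 ft²·°F·h/BTU
Q = 1221 × 72.58 / 16.521 = 5364.1 BTU/h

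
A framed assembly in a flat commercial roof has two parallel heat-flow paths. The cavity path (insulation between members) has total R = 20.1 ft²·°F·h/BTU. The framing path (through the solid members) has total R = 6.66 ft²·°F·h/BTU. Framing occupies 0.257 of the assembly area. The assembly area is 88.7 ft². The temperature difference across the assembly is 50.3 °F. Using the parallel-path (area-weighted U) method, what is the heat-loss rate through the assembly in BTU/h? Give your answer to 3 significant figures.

U_eff = 0.743/20.1 + 0.257/6.66 = 0.03697 + 0.03859 = 0.07555
R_eff = 1/U_eff = 13.24 ft²·°F·h/BTU
Q = 88.7 × 50.3 / 13.24 = 337.1 BTU/h

337 BTU/h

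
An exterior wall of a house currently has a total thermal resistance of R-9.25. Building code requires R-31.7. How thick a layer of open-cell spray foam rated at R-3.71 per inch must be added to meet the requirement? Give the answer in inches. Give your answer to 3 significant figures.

6.05 in

ΔR = 31.7 − 9.25 = 22.45 ft²·°F·h/BTU
L = ΔR / (R/in) = 22.45/3.71 = 6.051 in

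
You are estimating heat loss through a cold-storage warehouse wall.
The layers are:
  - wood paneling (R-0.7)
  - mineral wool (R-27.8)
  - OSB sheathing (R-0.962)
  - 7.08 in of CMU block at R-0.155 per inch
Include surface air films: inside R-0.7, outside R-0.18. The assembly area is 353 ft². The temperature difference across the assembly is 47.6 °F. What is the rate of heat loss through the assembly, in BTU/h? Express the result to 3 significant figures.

7.08 × 0.155 = 1.097
R_total = 0.7 + 0.7 + 27.8 + 0.962 + 1.097 + 0.18 = 31.44 ft²·°F·h/BTU
Q = A·ΔT/R = 353 × 47.6 / 31.44 = 534.5 BTU/h

534 BTU/h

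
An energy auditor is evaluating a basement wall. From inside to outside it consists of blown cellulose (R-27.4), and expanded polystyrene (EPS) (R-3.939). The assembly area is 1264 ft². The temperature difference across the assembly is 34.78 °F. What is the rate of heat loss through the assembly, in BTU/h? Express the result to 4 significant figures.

R_total = 27.4 + 3.939 = 31.339 ft²·°F·h/BTU
Q = A·ΔT/R = 1264 × 34.78 / 31.339 = 1402.8 BTU/h

1403 BTU/h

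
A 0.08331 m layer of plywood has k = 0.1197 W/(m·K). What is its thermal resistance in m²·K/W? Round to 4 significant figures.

R = L/k = 0.08331/0.1197 = 0.69599 m²·K/W

0.6960 m²·K/W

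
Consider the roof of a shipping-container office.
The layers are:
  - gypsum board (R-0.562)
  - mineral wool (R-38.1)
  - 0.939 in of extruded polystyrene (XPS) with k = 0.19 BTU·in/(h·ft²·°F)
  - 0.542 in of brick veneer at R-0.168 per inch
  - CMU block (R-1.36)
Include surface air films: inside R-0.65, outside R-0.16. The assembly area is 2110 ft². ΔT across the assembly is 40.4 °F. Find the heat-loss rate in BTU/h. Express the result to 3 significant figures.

1860 BTU/h

0.939/0.19 = 4.942
0.542 × 0.168 = 0.09106
R_total = 0.65 + 0.562 + 38.1 + 4.942 + 0.09106 + 1.36 + 0.16 = 45.87 ft²·°F·h/BTU
Q = A·ΔT/R = 2110 × 40.4 / 45.87 = 1859 BTU/h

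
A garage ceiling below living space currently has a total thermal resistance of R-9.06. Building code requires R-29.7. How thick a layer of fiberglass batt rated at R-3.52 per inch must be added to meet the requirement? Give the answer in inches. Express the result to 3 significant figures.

5.86 in

ΔR = 29.7 − 9.06 = 20.64 ft²·°F·h/BTU
L = ΔR / (R/in) = 20.64/3.52 = 5.864 in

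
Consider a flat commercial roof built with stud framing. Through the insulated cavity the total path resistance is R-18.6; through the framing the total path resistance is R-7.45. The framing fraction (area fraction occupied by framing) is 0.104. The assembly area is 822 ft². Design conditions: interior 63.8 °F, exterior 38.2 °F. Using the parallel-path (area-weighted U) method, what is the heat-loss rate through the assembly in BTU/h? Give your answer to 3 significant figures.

1310 BTU/h

U_eff = 0.896/18.6 + 0.104/7.45 = 0.04817 + 0.01396 = 0.06213
R_eff = 1/U_eff = 16.09 ft²·°F·h/BTU
Q = 822 × (63.8 − 38.2) / 16.09 = 1307 BTU/h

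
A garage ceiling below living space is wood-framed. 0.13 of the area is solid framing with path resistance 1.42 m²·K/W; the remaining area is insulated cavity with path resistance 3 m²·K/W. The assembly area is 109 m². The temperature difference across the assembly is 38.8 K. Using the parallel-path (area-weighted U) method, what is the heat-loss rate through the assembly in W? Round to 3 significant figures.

U_eff = 0.87/3 + 0.13/1.42 = 0.29 + 0.09155 = 0.3815
R_eff = 1/U_eff = 2.621 m²·K/W
Q = 109 × 38.8 / 2.621 = 1614 W

1610 W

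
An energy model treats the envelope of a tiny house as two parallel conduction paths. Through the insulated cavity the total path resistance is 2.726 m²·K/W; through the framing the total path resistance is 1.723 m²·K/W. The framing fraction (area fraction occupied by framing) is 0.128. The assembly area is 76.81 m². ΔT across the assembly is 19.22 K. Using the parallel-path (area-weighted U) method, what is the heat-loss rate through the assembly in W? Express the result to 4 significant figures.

U_eff = 0.872/2.726 + 0.128/1.723 = 0.31988 + 0.074289 = 0.39417
R_eff = 1/U_eff = 2.537 m²·K/W
Q = 76.81 × 19.22 / 2.537 = 581.91 W

581.9 W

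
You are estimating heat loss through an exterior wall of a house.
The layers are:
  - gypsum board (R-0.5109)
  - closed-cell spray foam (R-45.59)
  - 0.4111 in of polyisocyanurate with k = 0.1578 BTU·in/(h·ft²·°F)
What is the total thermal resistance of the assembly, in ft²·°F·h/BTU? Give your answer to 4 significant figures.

0.4111/0.1578 = 2.6052
R_total = 0.5109 + 45.59 + 2.6052 = 48.706 ft²·°F·h/BTU

48.71 ft²·°F·h/BTU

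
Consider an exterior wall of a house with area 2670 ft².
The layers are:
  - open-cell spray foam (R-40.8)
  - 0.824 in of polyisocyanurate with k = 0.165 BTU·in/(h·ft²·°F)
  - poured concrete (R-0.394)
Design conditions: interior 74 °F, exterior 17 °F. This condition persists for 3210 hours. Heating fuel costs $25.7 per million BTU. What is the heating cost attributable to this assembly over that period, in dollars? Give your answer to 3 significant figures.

0.824/0.165 = 4.994
R_total = 40.8 + 4.994 + 0.394 = 46.19 ft²·°F·h/BTU
Q = 2670 × (74 − 17) / 46.19 = 3295 BTU/h
E = 3295 × 3210 = 10580000 BTU
Cost = 10580000/10⁶ × 25.7 = $271.8

272 dollars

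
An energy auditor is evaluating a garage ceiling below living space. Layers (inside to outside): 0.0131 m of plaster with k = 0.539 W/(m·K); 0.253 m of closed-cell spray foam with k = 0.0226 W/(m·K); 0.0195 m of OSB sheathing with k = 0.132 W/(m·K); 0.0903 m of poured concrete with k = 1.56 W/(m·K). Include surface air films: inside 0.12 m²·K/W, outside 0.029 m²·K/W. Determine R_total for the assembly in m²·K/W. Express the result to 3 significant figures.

11.6 m²·K/W

0.0131/0.539 = 0.0243
0.253/0.0226 = 11.19
0.0195/0.132 = 0.1477
0.0903/1.56 = 0.05788
R_total = 0.12 + 0.0243 + 11.19 + 0.1477 + 0.05788 + 0.029 = 11.57 m²·K/W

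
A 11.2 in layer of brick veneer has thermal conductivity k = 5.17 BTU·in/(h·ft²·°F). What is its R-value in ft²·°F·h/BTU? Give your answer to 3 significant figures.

R = L/k = 11.2/5.17 = 2.166 ft²·°F·h/BTU

2.17 ft²·°F·h/BTU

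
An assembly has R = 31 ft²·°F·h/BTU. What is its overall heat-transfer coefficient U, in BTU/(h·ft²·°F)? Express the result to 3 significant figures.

U = 1/R = 1/31 = 0.03226

0.0323 BTU/(h·ft²·°F)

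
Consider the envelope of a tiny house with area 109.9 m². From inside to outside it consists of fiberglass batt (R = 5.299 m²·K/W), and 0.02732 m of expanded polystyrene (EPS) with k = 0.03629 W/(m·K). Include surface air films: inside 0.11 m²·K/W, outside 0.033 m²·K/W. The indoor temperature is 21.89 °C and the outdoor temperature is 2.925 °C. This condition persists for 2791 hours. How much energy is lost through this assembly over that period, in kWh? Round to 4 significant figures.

939.0 kWh

0.02732/0.03629 = 0.75282
R_total = 0.11 + 5.299 + 0.75282 + 0.033 = 6.1948 m²·K/W
Q = 109.9 × (21.89 − 2.925) / 6.1948 = 336.45 W
E = 336.45 W × 2791 h / 1000 = 939.03 kWh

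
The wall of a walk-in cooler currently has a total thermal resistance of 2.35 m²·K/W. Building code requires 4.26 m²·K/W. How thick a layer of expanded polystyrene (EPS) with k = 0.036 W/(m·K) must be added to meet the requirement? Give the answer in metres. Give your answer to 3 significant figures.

0.0688 m

ΔR = 4.26 − 2.35 = 1.91 m²·K/W
L = ΔR × k = 1.91 × 0.036 = 0.06876 m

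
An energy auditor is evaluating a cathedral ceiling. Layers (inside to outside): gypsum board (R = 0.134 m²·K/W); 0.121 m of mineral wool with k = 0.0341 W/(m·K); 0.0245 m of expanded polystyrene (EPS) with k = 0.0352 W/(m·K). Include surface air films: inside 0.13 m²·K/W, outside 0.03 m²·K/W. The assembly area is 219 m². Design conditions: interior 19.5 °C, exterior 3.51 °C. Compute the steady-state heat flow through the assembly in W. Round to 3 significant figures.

772 W

0.121/0.0341 = 3.548
0.0245/0.0352 = 0.696
R_total = 0.13 + 0.134 + 3.548 + 0.696 + 0.03 = 4.538 m²·K/W
Q = A·ΔT/R = 219 × (19.5 − 3.51) / 4.538 = 771.6 W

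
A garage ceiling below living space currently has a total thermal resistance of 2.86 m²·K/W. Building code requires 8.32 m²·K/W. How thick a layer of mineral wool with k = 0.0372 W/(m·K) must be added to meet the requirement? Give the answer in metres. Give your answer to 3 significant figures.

ΔR = 8.32 − 2.86 = 5.46 m²·K/W
L = ΔR × k = 5.46 × 0.0372 = 0.2031 m

0.203 m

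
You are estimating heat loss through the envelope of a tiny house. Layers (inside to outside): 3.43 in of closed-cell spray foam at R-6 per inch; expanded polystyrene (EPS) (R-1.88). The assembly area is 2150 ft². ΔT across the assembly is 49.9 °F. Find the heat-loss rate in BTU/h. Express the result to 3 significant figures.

4780 BTU/h

3.43 × 6 = 20.58
R_total = 20.58 + 1.88 = 22.46 ft²·°F·h/BTU
Q = A·ΔT/R = 2150 × 49.9 / 22.46 = 4777 BTU/h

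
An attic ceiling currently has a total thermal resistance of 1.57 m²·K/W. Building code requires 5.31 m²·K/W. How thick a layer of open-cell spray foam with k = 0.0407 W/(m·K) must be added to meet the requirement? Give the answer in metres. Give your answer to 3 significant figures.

0.152 m

ΔR = 5.31 − 1.57 = 3.74 m²·K/W
L = ΔR × k = 3.74 × 0.0407 = 0.1522 m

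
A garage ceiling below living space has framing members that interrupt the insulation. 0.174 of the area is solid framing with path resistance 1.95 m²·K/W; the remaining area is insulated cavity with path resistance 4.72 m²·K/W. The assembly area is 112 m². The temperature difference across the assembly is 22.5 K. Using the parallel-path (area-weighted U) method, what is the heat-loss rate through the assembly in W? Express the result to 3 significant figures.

U_eff = 0.826/4.72 + 0.174/1.95 = 0.175 + 0.08923 = 0.2642
R_eff = 1/U_eff = 3.785 m²·K/W
Q = 112 × 22.5 / 3.785 = 665.9 W

666 W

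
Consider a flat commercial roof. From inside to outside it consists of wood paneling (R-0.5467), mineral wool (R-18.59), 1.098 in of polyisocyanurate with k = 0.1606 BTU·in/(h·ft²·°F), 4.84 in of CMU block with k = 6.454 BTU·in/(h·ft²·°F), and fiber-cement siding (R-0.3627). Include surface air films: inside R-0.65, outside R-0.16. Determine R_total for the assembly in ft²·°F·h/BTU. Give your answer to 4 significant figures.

27.90 ft²·°F·h/BTU

1.098/0.1606 = 6.8369
4.84/6.454 = 0.74992
R_total = 0.65 + 0.5467 + 18.59 + 6.8369 + 0.74992 + 0.3627 + 0.16 = 27.896 ft²·°F·h/BTU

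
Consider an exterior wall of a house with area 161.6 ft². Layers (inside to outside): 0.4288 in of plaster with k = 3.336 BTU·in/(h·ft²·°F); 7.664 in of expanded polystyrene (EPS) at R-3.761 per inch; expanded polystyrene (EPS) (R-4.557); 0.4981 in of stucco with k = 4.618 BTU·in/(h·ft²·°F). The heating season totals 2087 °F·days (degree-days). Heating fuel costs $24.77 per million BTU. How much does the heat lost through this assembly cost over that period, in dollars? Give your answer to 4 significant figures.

5.964 dollars

0.4288/3.336 = 0.12854
7.664 × 3.761 = 28.824
0.4981/4.618 = 0.10786
R_total = 0.12854 + 28.824 + 4.557 + 0.10786 = 33.618 ft²·°F·h/BTU
E = A × HDD × 24 / R = 161.6 × 2087 × 24 / 33.618 = 240770 BTU
Cost = 240770/10⁶ × 24.77 = $5.9639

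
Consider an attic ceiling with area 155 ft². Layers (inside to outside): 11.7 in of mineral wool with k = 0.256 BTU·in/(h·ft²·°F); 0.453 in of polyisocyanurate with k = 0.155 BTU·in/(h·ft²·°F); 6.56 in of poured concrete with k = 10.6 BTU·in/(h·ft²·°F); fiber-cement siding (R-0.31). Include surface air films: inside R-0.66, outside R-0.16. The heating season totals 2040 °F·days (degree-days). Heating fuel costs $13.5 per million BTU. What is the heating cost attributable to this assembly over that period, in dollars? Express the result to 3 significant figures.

2.03 dollars

11.7/0.256 = 45.7
0.453/0.155 = 2.923
6.56/10.6 = 0.6189
R_total = 0.66 + 45.7 + 2.923 + 0.6189 + 0.31 + 0.16 = 50.37 ft²·°F·h/BTU
E = A × HDD × 24 / R = 155 × 2040 × 24 / 50.37 = 150600 BTU
Cost = 150600/10⁶ × 13.5 = $2.034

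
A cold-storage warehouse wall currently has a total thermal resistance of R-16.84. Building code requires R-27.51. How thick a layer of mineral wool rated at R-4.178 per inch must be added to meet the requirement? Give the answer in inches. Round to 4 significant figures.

2.554 in

ΔR = 27.51 − 16.84 = 10.67 ft²·°F·h/BTU
L = ΔR / (R/in) = 10.67/4.178 = 2.5539 in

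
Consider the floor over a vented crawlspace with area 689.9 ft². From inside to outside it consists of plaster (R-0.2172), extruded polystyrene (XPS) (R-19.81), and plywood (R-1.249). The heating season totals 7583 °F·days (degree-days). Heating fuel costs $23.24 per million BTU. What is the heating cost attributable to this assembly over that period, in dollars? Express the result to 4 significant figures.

R_total = 0.2172 + 19.81 + 1.249 = 21.276 ft²·°F·h/BTU
E = A × HDD × 24 / R = 689.9 × 7583 × 24 / 21.276 = 5901300 BTU
Cost = 5901300/10⁶ × 23.24 = $137.15

137.1 dollars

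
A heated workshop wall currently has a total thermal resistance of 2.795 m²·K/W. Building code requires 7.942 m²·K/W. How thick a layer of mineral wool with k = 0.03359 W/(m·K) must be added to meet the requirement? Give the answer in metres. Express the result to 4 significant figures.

ΔR = 7.942 − 2.795 = 5.147 m²·K/W
L = ΔR × k = 5.147 × 0.03359 = 0.17289 m

0.1729 m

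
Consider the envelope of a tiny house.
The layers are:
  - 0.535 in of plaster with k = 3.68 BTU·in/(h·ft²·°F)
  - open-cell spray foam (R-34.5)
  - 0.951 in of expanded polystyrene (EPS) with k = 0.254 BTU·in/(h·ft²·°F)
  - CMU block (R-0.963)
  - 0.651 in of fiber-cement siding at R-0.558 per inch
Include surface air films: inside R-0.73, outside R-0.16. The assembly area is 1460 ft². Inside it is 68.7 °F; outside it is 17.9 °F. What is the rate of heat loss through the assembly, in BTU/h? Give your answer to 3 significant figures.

0.535/3.68 = 0.1454
0.951/0.254 = 3.744
0.651 × 0.558 = 0.3633
R_total = 0.73 + 0.1454 + 34.5 + 3.744 + 0.963 + 0.3633 + 0.16 = 40.61 ft²·°F·h/BTU
Q = A·ΔT/R = 1460 × (68.7 − 17.9) / 40.61 = 1827 BTU/h

1830 BTU/h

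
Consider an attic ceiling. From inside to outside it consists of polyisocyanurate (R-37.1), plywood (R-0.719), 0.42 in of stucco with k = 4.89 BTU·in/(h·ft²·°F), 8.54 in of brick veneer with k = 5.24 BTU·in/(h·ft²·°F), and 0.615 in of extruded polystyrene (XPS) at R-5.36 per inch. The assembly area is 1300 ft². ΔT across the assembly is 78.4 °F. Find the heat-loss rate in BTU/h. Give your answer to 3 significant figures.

2380 BTU/h

0.42/4.89 = 0.08589
8.54/5.24 = 1.63
0.615 × 5.36 = 3.296
R_total = 37.1 + 0.719 + 0.08589 + 1.63 + 3.296 = 42.83 ft²·°F·h/BTU
Q = A·ΔT/R = 1300 × 78.4 / 42.83 = 2380 BTU/h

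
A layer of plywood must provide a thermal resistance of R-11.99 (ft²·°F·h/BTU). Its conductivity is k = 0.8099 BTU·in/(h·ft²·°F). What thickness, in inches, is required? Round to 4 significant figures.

9.711 in

L = R × k = 11.99 × 0.8099 = 9.7107 in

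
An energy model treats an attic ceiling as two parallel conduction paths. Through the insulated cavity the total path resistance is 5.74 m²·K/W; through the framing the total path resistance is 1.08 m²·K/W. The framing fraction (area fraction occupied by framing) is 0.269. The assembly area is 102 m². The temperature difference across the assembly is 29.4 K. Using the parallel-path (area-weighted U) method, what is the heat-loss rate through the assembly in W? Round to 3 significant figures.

U_eff = 0.731/5.74 + 0.269/1.08 = 0.1274 + 0.2491 = 0.3764
R_eff = 1/U_eff = 2.657 m²·K/W
Q = 102 × 29.4 / 2.657 = 1129 W

1130 W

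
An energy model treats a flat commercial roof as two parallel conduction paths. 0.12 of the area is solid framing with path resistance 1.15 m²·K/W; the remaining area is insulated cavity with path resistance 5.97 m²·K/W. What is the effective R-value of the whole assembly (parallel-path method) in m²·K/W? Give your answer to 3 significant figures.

3.97 m²·K/W

U_eff = 0.88/5.97 + 0.12/1.15 = 0.1474 + 0.1043 = 0.2518
R_eff = 1/U_eff = 3.972 m²·K/W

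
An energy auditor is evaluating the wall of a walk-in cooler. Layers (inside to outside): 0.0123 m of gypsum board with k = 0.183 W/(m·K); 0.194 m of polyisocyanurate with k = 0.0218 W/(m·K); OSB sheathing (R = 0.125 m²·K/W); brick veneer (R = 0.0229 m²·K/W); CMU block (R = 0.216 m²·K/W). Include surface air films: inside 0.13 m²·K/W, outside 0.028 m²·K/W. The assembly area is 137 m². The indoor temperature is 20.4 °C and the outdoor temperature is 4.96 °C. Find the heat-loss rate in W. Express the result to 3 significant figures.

223 W

0.0123/0.183 = 0.06721
0.194/0.0218 = 8.899
R_total = 0.13 + 0.06721 + 8.899 + 0.125 + 0.0229 + 0.216 + 0.028 = 9.488 m²·K/W
Q = A·ΔT/R = 137 × (20.4 − 4.96) / 9.488 = 222.9 W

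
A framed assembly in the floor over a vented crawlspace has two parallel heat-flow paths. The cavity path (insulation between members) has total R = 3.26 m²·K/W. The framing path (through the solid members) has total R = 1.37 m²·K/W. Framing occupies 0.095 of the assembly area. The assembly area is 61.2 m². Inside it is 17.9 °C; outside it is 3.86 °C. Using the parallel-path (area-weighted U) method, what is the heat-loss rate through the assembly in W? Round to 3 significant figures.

U_eff = 0.905/3.26 + 0.095/1.37 = 0.2776 + 0.06934 = 0.347
R_eff = 1/U_eff = 2.882 m²·K/W
Q = 61.2 × (17.9 − 3.86) / 2.882 = 298.1 W

298 W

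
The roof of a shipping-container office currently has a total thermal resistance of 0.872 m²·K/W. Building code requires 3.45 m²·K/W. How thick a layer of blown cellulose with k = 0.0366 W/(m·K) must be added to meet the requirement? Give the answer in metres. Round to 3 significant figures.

0.0944 m

ΔR = 3.45 − 0.872 = 2.578 m²·K/W
L = ΔR × k = 2.578 × 0.0366 = 0.09435 m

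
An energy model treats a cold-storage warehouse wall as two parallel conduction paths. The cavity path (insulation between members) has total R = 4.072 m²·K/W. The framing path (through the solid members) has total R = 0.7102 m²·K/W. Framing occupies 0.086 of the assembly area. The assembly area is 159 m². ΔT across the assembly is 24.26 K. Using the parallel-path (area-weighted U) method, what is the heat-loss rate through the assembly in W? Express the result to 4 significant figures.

1333 W

U_eff = 0.914/4.072 + 0.086/0.7102 = 0.22446 + 0.12109 = 0.34555
R_eff = 1/U_eff = 2.8939 m²·K/W
Q = 159 × 24.26 / 2.8939 = 1332.9 W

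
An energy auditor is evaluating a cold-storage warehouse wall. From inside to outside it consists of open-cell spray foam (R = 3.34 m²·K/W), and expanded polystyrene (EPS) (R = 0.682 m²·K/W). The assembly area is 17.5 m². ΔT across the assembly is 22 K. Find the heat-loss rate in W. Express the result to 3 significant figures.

95.7 W

R_total = 3.34 + 0.682 = 4.022 m²·K/W
Q = A·ΔT/R = 17.5 × 22 / 4.022 = 95.72 W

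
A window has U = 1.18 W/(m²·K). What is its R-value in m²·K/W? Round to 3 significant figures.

R = 1/U = 1/1.18 = 0.8475

0.847 m²·K/W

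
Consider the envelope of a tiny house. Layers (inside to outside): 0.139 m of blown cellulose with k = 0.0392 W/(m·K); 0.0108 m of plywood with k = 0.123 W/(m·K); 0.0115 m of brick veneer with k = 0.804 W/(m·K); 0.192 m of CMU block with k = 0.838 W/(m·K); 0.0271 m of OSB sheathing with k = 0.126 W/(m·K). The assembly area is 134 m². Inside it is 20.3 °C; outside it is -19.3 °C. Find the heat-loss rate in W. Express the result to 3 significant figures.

1300 W

0.139/0.0392 = 3.546
0.0108/0.123 = 0.0878
0.0115/0.804 = 0.0143
0.192/0.838 = 0.2291
0.0271/0.126 = 0.2151
R_total = 3.546 + 0.0878 + 0.0143 + 0.2291 + 0.2151 = 4.092 m²·K/W
Q = A·ΔT/R = 134 × (20.3 − (-19.3)) / 4.092 = 1297 W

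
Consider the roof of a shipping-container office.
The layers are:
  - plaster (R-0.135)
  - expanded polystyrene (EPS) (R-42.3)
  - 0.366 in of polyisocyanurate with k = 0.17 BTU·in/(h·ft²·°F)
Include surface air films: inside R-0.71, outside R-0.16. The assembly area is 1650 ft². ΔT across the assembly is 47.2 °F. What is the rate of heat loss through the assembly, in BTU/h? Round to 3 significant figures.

1710 BTU/h

0.366/0.17 = 2.153
R_total = 0.71 + 0.135 + 42.3 + 2.153 + 0.16 = 45.46 ft²·°F·h/BTU
Q = A·ΔT/R = 1650 × 47.2 / 45.46 = 1713 BTU/h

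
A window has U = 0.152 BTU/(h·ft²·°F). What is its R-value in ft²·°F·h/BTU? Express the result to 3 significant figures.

R = 1/U = 1/0.152 = 6.579

6.58 ft²·°F·h/BTU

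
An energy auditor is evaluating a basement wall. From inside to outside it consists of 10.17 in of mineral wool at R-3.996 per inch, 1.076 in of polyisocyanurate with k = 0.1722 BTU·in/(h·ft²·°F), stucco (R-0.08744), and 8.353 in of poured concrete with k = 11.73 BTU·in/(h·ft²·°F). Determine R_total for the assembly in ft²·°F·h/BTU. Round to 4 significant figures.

10.17 × 3.996 = 40.639
1.076/0.1722 = 6.2485
8.353/11.73 = 0.71211
R_total = 40.639 + 6.2485 + 0.08744 + 0.71211 = 47.687 ft²·°F·h/BTU

47.69 ft²·°F·h/BTU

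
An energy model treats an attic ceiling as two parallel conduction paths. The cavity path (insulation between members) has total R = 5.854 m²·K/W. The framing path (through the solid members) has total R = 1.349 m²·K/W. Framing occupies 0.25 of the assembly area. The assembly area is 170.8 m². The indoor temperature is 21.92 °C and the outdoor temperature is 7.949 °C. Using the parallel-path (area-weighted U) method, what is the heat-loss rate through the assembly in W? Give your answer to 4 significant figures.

U_eff = 0.75/5.854 + 0.25/1.349 = 0.12812 + 0.18532 = 0.31344
R_eff = 1/U_eff = 3.1904 m²·K/W
Q = 170.8 × (21.92 − 7.949) / 3.1904 = 747.95 W

747.9 W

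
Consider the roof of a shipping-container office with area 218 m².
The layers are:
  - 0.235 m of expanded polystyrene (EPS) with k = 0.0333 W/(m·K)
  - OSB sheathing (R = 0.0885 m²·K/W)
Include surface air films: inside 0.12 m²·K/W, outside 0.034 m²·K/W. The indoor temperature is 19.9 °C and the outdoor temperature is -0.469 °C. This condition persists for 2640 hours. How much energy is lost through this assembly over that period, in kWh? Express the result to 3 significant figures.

0.235/0.0333 = 7.057
R_total = 0.12 + 7.057 + 0.0885 + 0.034 = 7.3 m²·K/W
Q = 218 × (19.9 − (-0.469)) / 7.3 = 608.3 W
E = 608.3 W × 2640 h / 1000 = 1606 kWh

1610 kWh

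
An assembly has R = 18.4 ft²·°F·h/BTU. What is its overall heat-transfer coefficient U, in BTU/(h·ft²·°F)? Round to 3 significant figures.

U = 1/R = 1/18.4 = 0.05435

0.0543 BTU/(h·ft²·°F)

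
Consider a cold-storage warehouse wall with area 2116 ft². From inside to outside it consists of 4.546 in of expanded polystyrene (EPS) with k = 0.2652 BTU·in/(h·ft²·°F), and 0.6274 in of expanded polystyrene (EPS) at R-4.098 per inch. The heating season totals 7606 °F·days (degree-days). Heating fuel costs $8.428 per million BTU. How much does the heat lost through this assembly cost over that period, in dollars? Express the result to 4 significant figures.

4.546/0.2652 = 17.142
0.6274 × 4.098 = 2.5711
R_total = 17.142 + 2.5711 = 19.713 ft²·°F·h/BTU
E = A × HDD × 24 / R = 2116 × 7606 × 24 / 19.713 = 19594000 BTU
Cost = 19594000/10⁶ × 8.428 = $165.14

165.1 dollars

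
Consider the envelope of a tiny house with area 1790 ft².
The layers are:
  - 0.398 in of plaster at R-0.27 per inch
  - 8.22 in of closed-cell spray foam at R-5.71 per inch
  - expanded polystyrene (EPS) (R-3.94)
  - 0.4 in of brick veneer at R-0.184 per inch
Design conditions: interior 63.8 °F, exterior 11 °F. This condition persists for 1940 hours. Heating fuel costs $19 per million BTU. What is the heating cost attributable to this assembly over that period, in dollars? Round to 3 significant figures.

68.2 dollars

0.398 × 0.27 = 0.1075
8.22 × 5.71 = 46.94
0.4 × 0.184 = 0.0736
R_total = 0.1075 + 46.94 + 3.94 + 0.0736 = 51.06 ft²·°F·h/BTU
Q = 1790 × (63.8 − 11) / 51.06 = 1851 BTU/h
E = 1851 × 1940 = 3591000 BTU
Cost = 3591000/10⁶ × 19 = $68.23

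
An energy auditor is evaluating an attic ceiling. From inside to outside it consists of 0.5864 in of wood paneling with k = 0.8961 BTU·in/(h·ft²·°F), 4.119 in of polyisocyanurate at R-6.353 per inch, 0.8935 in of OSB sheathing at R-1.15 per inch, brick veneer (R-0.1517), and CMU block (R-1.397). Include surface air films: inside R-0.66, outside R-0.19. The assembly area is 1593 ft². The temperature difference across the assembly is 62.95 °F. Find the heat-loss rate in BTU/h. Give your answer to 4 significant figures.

3315 BTU/h

0.5864/0.8961 = 0.65439
4.119 × 6.353 = 26.168
0.8935 × 1.15 = 1.0275
R_total = 0.66 + 0.65439 + 26.168 + 1.0275 + 0.1517 + 1.397 + 0.19 = 30.249 ft²·°F·h/BTU
Q = A·ΔT/R = 1593 × 62.95 / 30.249 = 3315.2 BTU/h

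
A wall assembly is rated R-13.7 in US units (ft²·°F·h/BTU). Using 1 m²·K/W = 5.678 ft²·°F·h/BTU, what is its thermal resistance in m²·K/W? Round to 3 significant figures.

R_SI = 13.7/5.678 = 2.413

2.41 m²·K/W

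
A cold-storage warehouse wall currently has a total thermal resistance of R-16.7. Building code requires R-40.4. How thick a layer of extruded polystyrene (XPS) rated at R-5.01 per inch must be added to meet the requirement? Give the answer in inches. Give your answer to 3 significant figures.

4.73 in

ΔR = 40.4 − 16.7 = 23.7 ft²·°F·h/BTU
L = ΔR / (R/in) = 23.7/5.01 = 4.731 in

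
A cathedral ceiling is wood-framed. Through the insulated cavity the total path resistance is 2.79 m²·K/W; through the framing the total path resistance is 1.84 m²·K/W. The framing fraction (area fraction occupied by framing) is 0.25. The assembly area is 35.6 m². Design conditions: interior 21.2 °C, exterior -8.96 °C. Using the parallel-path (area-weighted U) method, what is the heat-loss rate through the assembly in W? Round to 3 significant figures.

U_eff = 0.75/2.79 + 0.25/1.84 = 0.2688 + 0.1359 = 0.4047
R_eff = 1/U_eff = 2.471 m²·K/W
Q = 35.6 × (21.2 − (-8.96)) / 2.471 = 434.5 W

435 W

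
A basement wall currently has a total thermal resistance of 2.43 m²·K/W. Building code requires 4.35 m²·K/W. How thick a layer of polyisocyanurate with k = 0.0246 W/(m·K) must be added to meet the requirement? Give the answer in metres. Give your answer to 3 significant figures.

0.0472 m

ΔR = 4.35 − 2.43 = 1.92 m²·K/W
L = ΔR × k = 1.92 × 0.0246 = 0.04723 m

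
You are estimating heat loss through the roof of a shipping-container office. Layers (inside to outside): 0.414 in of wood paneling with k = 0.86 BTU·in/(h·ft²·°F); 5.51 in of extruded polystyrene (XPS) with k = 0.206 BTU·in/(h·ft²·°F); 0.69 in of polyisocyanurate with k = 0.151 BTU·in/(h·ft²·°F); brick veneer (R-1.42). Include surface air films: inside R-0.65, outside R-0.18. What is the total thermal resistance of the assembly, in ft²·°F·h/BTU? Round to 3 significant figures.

0.414/0.86 = 0.4814
5.51/0.206 = 26.75
0.69/0.151 = 4.57
R_total = 0.65 + 0.4814 + 26.75 + 4.57 + 1.42 + 0.18 = 34.05 ft²·°F·h/BTU

34.0 ft²·°F·h/BTU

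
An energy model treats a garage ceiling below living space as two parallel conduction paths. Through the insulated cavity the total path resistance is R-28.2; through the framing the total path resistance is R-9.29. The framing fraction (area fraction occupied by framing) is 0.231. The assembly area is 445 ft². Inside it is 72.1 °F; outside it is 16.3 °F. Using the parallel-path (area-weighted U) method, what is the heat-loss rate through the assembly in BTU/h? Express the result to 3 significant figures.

1290 BTU/h

U_eff = 0.769/28.2 + 0.231/9.29 = 0.02727 + 0.02487 = 0.05213
R_eff = 1/U_eff = 19.18 ft²·°F·h/BTU
Q = 445 × (72.1 − 16.3) / 19.18 = 1295 BTU/h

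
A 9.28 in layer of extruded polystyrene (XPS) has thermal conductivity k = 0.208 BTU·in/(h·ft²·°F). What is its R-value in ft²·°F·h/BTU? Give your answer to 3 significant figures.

R = L/k = 9.28/0.208 = 44.62 ft²·°F·h/BTU

44.6 ft²·°F·h/BTU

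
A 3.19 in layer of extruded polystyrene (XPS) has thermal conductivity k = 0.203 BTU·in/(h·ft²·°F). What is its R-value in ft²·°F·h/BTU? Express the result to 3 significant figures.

R = L/k = 3.19/0.203 = 15.71 ft²·°F·h/BTU

15.7 ft²·°F·h/BTU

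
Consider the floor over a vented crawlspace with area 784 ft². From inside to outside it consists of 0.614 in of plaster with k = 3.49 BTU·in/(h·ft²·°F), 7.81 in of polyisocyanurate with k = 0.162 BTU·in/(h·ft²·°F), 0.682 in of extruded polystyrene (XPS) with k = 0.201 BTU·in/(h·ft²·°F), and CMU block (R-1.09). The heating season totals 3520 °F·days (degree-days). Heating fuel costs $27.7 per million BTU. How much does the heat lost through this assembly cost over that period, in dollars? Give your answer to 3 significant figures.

34.7 dollars

0.614/3.49 = 0.1759
7.81/0.162 = 48.21
0.682/0.201 = 3.393
R_total = 0.1759 + 48.21 + 3.393 + 1.09 = 52.87 ft²·°F·h/BTU
E = A × HDD × 24 / R = 784 × 3520 × 24 / 52.87 = 1253000 BTU
Cost = 1253000/10⁶ × 27.7 = $34.7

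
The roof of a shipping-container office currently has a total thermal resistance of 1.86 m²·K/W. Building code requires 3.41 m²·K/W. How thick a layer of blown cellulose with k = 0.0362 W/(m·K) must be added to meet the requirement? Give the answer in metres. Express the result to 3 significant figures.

ΔR = 3.41 − 1.86 = 1.55 m²·K/W
L = ΔR × k = 1.55 × 0.0362 = 0.05611 m

0.0561 m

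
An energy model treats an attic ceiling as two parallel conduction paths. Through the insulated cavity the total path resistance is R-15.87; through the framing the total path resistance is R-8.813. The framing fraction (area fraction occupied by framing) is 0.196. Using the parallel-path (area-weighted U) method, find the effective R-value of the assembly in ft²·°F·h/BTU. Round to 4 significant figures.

13.72 ft²·°F·h/BTU

U_eff = 0.804/15.87 + 0.196/8.813 = 0.050662 + 0.02224 = 0.072901
R_eff = 1/U_eff = 13.717 ft²·°F·h/BTU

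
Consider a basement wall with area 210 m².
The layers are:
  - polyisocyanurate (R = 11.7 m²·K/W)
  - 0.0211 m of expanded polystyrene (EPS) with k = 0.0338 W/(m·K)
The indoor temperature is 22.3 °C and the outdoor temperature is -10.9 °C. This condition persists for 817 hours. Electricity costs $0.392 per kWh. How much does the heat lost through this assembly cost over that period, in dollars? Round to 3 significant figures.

0.0211/0.0338 = 0.6243
R_total = 11.7 + 0.6243 = 12.32 m²·K/W
Q = 210 × (22.3 − (-10.9)) / 12.32 = 565.7 W
E = 565.7 W × 817 h / 1000 = 462.2 kWh
Cost = 462.2 × 0.392 = $181.2

181 dollars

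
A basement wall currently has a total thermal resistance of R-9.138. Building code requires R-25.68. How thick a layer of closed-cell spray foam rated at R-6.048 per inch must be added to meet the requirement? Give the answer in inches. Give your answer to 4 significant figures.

ΔR = 25.68 − 9.138 = 16.542 ft²·°F·h/BTU
L = ΔR / (R/in) = 16.542/6.048 = 2.7351 in

2.735 in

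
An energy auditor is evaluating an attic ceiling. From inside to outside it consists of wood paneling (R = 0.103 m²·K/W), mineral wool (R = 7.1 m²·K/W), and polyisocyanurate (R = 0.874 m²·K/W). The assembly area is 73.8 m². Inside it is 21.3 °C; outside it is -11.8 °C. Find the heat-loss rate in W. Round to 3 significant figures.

302 W

R_total = 0.103 + 7.1 + 0.874 = 8.077 m²·K/W
Q = A·ΔT/R = 73.8 × (21.3 − (-11.8)) / 8.077 = 302.4 W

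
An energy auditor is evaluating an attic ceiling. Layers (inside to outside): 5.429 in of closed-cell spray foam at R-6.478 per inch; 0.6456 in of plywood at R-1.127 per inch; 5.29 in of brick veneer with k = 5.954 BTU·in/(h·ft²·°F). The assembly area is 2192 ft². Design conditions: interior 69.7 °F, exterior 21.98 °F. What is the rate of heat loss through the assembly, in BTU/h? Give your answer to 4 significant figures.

2844 BTU/h

5.429 × 6.478 = 35.169
0.6456 × 1.127 = 0.72759
5.29/5.954 = 0.88848
R_total = 35.169 + 0.72759 + 0.88848 = 36.785 ft²·°F·h/BTU
Q = A·ΔT/R = 2192 × (69.7 − 21.98) / 36.785 = 2843.6 BTU/h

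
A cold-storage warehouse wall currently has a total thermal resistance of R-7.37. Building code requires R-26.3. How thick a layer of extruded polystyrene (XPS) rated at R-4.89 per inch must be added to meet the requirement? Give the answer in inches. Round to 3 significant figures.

3.87 in

ΔR = 26.3 − 7.37 = 18.93 ft²·°F·h/BTU
L = ΔR / (R/in) = 18.93/4.89 = 3.871 in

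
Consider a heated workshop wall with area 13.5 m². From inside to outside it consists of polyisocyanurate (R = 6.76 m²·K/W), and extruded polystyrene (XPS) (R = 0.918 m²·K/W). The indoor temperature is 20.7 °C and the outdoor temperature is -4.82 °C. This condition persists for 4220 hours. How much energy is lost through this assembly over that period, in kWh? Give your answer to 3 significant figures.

189 kWh

R_total = 6.76 + 0.918 = 7.678 m²·K/W
Q = 13.5 × (20.7 − (-4.82)) / 7.678 = 44.87 W
E = 44.87 W × 4220 h / 1000 = 189.4 kWh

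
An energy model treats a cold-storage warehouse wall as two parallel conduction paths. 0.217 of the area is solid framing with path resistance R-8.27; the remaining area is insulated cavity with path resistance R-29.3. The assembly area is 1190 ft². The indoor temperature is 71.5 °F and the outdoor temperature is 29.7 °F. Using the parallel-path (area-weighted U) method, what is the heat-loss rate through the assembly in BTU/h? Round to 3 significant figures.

U_eff = 0.783/29.3 + 0.217/8.27 = 0.02672 + 0.02624 = 0.05296
R_eff = 1/U_eff = 18.88 ft²·°F·h/BTU
Q = 1190 × (71.5 − 29.7) / 18.88 = 2634 BTU/h

2630 BTU/h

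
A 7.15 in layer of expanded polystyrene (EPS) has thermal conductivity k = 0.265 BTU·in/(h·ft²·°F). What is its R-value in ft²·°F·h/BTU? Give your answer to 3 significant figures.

R = L/k = 7.15/0.265 = 26.98 ft²·°F·h/BTU

27.0 ft²·°F·h/BTU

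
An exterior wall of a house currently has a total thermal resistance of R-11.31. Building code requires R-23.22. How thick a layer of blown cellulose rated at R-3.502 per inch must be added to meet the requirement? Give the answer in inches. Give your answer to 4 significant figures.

3.401 in

ΔR = 23.22 − 11.31 = 11.91 ft²·°F·h/BTU
L = ΔR / (R/in) = 11.91/3.502 = 3.4009 in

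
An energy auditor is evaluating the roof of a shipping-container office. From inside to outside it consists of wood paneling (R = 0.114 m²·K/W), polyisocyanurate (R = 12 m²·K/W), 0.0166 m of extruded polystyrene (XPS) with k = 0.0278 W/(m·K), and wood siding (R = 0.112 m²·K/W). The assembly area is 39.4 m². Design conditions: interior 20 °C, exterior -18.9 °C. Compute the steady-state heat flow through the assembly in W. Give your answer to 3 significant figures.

0.0166/0.0278 = 0.5971
R_total = 0.114 + 12 + 0.5971 + 0.112 = 12.82 m²·K/W
Q = A·ΔT/R = 39.4 × (20 − (-18.9)) / 12.82 = 119.5 W

120 W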